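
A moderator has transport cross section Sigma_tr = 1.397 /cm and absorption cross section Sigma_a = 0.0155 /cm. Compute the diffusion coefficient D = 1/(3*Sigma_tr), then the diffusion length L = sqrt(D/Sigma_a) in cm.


D = 1 / (3 * Sigma_tr) = 1 / (3 * 1.397) = 0.2386065 cm
L = sqrt(D / Sigma_a)
L = sqrt(0.2386065 / 0.0155)
L = 3.9235 cm

3.9235


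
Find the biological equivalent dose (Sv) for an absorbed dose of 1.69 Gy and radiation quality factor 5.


H = D * Q
H = 1.69 * 5
H = 8.4500 Sv

8.4500


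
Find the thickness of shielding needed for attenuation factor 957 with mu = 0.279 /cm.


x = ln(factor) / mu
x = ln(957) / 0.279
x = 24.601 cm

24.601


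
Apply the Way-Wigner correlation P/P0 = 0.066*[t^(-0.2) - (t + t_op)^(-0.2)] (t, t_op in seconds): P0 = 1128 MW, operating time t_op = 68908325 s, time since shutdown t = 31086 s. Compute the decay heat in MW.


P/P0 = 0.066 * [t^(-0.2) - (t + t_op)^(-0.2)]
P/P0 = 0.066 * [31086^(-0.2) - (31086 + 68908325)^(-0.2)]
P/P0 = 0.066 * [0.1263243 - 0.02705867] = 0.006551532
P = 1128 * 0.006551532 = 7.3901 MW

7.3901


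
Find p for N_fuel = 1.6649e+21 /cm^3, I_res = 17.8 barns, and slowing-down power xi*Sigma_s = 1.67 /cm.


p = exp(-N * I * 1e-24 / (xi*Sigma_s))
p = exp(-1.6649e+21 * 17.8 * 1e-24 / 1.67)
p = 0.98241

0.98241


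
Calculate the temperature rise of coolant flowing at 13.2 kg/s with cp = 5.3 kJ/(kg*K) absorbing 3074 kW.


dT = Q / (m_dot * cp)
dT = 3074 / (13.2 * 5.3)
dT = 43.939 C

43.939


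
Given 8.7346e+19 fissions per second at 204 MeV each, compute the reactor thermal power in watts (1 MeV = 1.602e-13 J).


P = fission_rate * E_MeV * 1.602e-13
P = 8.7346e+19 * 204 * 1.602e-13
P = 2.8545e+09 W

2.8545e+09


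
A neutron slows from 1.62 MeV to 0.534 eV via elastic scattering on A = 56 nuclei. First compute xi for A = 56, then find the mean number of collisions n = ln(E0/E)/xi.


xi = 1 + (A-1)^2/(2A)*ln((A-1)/(A+1)) = 0.03529286 (for A = 56)
n = ln(E0/E) / xi
n = ln(1.62e6 / 0.534) / 0.03529286
n = ln(3.033708e+06) / 0.03529286 = 422.90

422.90


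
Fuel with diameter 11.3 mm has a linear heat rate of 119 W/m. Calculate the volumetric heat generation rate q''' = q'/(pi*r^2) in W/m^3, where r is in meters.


r = D / 2 / 1000 = 11.3 / 2 / 1000 = 0.00565 m
q''' = q' / (pi * r^2)
q''' = 119 / (pi * 0.00565^2)
q''' = 1.1866e+06 W/m^3

1.1866e+06


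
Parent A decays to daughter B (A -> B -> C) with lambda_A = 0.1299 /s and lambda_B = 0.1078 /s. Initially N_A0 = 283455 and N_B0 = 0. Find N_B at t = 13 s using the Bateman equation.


N_B(t) = lambda_A * N_A0 / (lambda_B - lambda_A) * [exp(-lambda_A*t) - exp(-lambda_B*t)]
exp(-0.1299*13) = 0.1847596; exp(-0.1078*13) = 0.2462520
N_B = 0.1299 * 283455 / (0.1078 - 0.1299) * (0.1847596 - 0.2462520)
N_B = 102452

102452


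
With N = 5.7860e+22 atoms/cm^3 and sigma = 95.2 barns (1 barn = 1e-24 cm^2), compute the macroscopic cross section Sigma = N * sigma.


Sigma = N * sigma_barns * 1e-24
Sigma = 5.7860e+22 * 95.2 * 1e-24
Sigma = 5.5083 /cm

5.5083


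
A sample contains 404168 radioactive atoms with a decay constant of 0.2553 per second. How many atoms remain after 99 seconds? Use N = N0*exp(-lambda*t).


N = N0 * exp(-lambda * t)
N = 404168 * exp(-0.2553 * 99)
N = 4.2648e-06

4.2648e-06


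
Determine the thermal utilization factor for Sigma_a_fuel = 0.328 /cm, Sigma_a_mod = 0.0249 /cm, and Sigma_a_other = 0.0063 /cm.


f = Sigma_a_fuel / (Sigma_a_fuel + Sigma_a_mod + Sigma_a_other)
f = 0.328 / (0.328 + 0.0249 + 0.0063)
f = 0.91314

0.91314


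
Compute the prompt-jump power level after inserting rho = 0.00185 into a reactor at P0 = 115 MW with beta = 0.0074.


P1/P0 = beta / (beta - rho)
P1/P0 = 0.0074 / (0.0074 - 0.00185) = 1.333333
P1 = 115 * 1.333333 = 153.33 MW

153.33


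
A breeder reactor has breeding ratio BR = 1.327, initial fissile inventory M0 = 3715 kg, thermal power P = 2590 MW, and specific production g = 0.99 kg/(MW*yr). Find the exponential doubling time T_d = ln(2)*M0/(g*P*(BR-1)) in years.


Breeding gain G = BR - 1 = 1.327 - 1 = 0.327
Fissile production rate = g * P * G = 0.99 * 2590 * 0.327 = 838.4607 kg/yr
T_d = ln(2) * M0 / (g * P * G)
T_d = ln(2) * 3715 / 838.4607 = 3.0712 yr

3.0712


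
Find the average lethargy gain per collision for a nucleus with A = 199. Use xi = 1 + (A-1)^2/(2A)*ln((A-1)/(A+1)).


xi = 1 + (A-1)^2/(2A) * ln((A-1)/(A+1))
xi = 1 + (199-1)^2/(2*199) * ln((199-1)/(199 +1))
xi = 0.010017

0.010017


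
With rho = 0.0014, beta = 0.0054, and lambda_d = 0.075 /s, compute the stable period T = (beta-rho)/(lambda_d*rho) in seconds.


T = (beta - rho) / (lambda_d * rho)
T = (0.0054 - 0.0014) / (0.075 * 0.0014)
T = 38.095 s

38.095


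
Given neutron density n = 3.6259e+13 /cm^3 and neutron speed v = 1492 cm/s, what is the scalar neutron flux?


phi = n * v
phi = 3.6259e+13 * 1492
phi = 5.4098e+16 /cm^2/s

5.4098e+16


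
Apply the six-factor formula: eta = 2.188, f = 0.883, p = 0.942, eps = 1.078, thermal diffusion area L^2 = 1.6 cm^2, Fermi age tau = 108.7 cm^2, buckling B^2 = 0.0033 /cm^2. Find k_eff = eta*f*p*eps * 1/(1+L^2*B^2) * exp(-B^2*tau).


k_inf = eta*f*p*eps = 2.188*0.883*0.942*1.078 = 1.961904
P_TNL = 1/(1 + L^2*B^2) = 1/(1 + 1.6*0.0033) = 0.9947477
P_FNL = exp(-B^2*tau) = exp(-0.0033*108.7) = 0.6985769
k_eff = k_inf * P_TNL * P_FNL = 1.961904 * 0.9947477 * 0.6985769
k_eff = 1.3633

1.3633


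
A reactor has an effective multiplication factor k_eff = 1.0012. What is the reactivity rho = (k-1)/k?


rho = (k_eff - 1) / k_eff
rho = (1.0012 - 1) / 1.0012
rho = 0.0011986

0.0011986


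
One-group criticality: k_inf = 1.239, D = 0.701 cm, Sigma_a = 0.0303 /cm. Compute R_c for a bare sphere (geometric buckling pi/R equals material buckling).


L^2 = D / Sigma_a = 0.701 / 0.0303 = 23.13531 cm^2
B_m^2 = (k_inf - 1) / L^2 = (1.239 - 1) / 23.13531 = 0.01033053 /cm^2
For a bare sphere: B_g = pi/R, so R_c = pi / sqrt(B_m^2)
R_c = pi / sqrt(0.01033053) = 30.909 cm

30.909


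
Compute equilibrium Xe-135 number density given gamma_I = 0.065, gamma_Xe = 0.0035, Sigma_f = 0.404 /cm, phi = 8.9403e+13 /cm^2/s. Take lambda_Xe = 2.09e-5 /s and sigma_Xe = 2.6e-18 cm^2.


Xe_eq = (gamma_I + gamma_Xe) * Sigma_f * phi / (lambda_Xe + sigma_Xe * phi)
Numerator = (0.065 + 0.0035) * 0.404 * 8.9403e+13 = 2.474139e+12
Denominator = 2.09e-5 + 2.6e-18 * 8.9403e+13 = 2.533478e-04
Xe_eq = 2.474139e+12 / 2.533478e-04 = 9.7658e+15 /cm^3

9.7658e+15


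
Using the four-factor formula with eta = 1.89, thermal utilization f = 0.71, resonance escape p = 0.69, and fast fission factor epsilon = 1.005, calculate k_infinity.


k_inf = eta * f * p * epsilon
k_inf = 1.89 * 0.71 * 0.69 * 1.005
k_inf = 0.93054

0.93054


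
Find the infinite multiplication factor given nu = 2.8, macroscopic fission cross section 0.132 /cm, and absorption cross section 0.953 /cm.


k_inf = nu * Sigma_f / Sigma_a
k_inf = 2.8 * 0.132 / 0.953
k_inf = 0.38783

0.38783


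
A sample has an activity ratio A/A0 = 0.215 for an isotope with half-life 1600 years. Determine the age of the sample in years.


lambda = ln(2) / t_half = ln(2) / 1600 = 4.332170e-04 /yr
t = -ln(A/A0) / lambda
t = -ln(0.215) / 4.332170e-04
t = 3548.1 yr

3548.1


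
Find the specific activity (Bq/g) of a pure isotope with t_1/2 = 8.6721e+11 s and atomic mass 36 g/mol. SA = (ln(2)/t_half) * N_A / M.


lambda = ln(2) / t_half = ln(2) / 8.6721e+11 = 7.992841e-13 /s
SA = lambda * N_A / M
SA = 7.992841e-13 * 6.022e23 / 36
SA = 1.3370e+10 Bq/g

1.3370e+10


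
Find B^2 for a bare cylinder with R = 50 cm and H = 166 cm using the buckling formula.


B^2 = (2.405/R)^2 + (pi/H)^2
B^2 = (2.405/50)^2 + (pi/166)^2
B^2 = 0.0026718 /cm^2

0.0026718


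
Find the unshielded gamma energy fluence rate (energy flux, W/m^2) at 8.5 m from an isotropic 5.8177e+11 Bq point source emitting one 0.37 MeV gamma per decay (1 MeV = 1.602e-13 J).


psi = A * E * 1.602e-13 / (4*pi*r^2)
psi = 5.8177e+11 * 0.37 * 1.602e-13 / (4*pi*8.5^2)
psi = 3.7981e-05 W/m^2

3.7981e-05


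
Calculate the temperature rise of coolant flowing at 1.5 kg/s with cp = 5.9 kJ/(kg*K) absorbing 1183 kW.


dT = Q / (m_dot * cp)
dT = 1183 / (1.5 * 5.9)
dT = 133.67 C

133.67


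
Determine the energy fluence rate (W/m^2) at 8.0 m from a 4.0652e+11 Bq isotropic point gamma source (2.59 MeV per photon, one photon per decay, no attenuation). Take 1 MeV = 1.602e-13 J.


psi = A * E * 1.602e-13 / (4*pi*r^2)
psi = 4.0652e+11 * 2.59 * 1.602e-13 / (4*pi*8.0^2)
psi = 2.0973e-04 W/m^2

2.0973e-04


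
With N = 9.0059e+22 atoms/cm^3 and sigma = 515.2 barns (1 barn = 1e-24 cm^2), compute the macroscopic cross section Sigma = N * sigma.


Sigma = N * sigma_barns * 1e-24
Sigma = 9.0059e+22 * 515.2 * 1e-24
Sigma = 46.398 /cm

46.398


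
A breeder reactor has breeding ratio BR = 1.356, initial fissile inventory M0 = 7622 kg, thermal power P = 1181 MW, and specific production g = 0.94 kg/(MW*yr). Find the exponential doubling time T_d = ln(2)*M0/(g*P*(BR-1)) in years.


Breeding gain G = BR - 1 = 1.356 - 1 = 0.356
Fissile production rate = g * P * G = 0.94 * 1181 * 0.356 = 395.20984 kg/yr
T_d = ln(2) * M0 / (g * P * G)
T_d = ln(2) * 7622 / 395.20984 = 13.368 yr

13.368


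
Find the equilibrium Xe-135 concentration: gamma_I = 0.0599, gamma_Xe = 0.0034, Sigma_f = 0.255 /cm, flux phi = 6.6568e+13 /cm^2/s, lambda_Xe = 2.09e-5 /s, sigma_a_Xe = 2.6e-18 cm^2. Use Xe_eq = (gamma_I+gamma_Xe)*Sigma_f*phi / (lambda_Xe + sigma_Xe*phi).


Xe_eq = (gamma_I + gamma_Xe) * Sigma_f * phi / (lambda_Xe + sigma_Xe * phi)
Numerator = (0.0599 + 0.0034) * 0.255 * 6.6568e+13 = 1.074507e+12
Denominator = 2.09e-5 + 2.6e-18 * 6.6568e+13 = 1.939768e-04
Xe_eq = 1.074507e+12 / 1.939768e-04 = 5.5394e+15 /cm^3

5.5394e+15


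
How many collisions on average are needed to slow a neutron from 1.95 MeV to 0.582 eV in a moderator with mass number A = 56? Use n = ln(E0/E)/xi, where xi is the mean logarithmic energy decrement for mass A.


xi = 1 + (A-1)^2/(2A)*ln((A-1)/(A+1)) = 0.03529286 (for A = 56)
n = ln(E0/E) / xi
n = ln(1.95e6 / 0.582) / 0.03529286
n = ln(3.350515e+06) / 0.03529286 = 425.71

425.71


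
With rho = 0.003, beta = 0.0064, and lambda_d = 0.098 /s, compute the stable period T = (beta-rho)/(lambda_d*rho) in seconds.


T = (beta - rho) / (lambda_d * rho)
T = (0.0064 - 0.003) / (0.098 * 0.003)
T = 11.565 s

11.565


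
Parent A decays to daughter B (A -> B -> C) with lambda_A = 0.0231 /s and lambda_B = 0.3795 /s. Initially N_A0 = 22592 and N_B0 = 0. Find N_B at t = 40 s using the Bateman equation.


N_B(t) = lambda_A * N_A0 / (lambda_B - lambda_A) * [exp(-lambda_A*t) - exp(-lambda_B*t)]
exp(-0.0231*40) = 0.3969281; exp(-0.3795*40) = 2.555111e-07
N_B = 0.0231 * 22592 / (0.3795 - 0.0231) * (0.3969281 - 2.555111e-07)
N_B = 581.22

581.22


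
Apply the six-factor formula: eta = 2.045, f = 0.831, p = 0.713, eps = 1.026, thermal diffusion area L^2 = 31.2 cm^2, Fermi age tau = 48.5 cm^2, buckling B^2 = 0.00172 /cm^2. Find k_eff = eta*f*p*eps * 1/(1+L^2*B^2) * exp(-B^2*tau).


k_inf = eta*f*p*eps = 2.045*0.831*0.713*1.026 = 1.243172
P_TNL = 1/(1 + L^2*B^2) = 1/(1 + 31.2*0.00172) = 0.9490692
P_FNL = exp(-B^2*tau) = exp(-0.00172*48.5) = 0.9199647
k_eff = k_inf * P_TNL * P_FNL = 1.243172 * 0.9490692 * 0.9199647
k_eff = 1.0854

1.0854


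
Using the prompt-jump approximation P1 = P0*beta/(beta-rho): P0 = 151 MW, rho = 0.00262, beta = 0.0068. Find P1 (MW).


P1/P0 = beta / (beta - rho)
P1/P0 = 0.0068 / (0.0068 - 0.00262) = 1.626794
P1 = 151 * 1.626794 = 245.65 MW

245.65


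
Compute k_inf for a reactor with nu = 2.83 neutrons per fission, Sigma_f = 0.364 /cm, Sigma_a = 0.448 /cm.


k_inf = nu * Sigma_f / Sigma_a
k_inf = 2.83 * 0.364 / 0.448
k_inf = 2.2994

2.2994


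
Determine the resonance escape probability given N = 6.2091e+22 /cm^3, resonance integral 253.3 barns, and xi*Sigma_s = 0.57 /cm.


p = exp(-N * I * 1e-24 / (xi*Sigma_s))
p = exp(-6.2091e+22 * 253.3 * 1e-24 / 0.57)
p = 1.0394e-12

1.0394e-12


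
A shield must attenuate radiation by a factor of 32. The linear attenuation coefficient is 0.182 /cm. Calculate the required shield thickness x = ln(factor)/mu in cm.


x = ln(factor) / mu
x = ln(32) / 0.182
x = 19.043 cm

19.043


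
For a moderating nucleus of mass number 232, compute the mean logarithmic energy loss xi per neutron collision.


xi = 1 + (A-1)^2/(2A) * ln((A-1)/(A+1))
xi = 1 + (232-1)^2/(2*232) * ln((232-1)/(232 +1))
xi = 0.0085960

0.0085960


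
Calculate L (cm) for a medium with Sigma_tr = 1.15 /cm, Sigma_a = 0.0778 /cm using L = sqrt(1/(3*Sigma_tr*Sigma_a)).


D = 1 / (3 * Sigma_tr) = 1 / (3 * 1.15) = 0.2898551 cm
L = sqrt(D / Sigma_a)
L = sqrt(0.2898551 / 0.0778)
L = 1.9302 cm

1.9302


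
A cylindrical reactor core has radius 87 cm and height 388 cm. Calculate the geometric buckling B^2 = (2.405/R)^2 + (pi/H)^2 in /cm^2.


B^2 = (2.405/R)^2 + (pi/H)^2
B^2 = (2.405/87)^2 + (pi/388)^2
B^2 = 8.2973e-04 /cm^2

8.2973e-04


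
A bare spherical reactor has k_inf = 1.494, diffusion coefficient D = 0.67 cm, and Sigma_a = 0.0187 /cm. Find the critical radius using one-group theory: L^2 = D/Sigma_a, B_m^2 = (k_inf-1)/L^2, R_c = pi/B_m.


L^2 = D / Sigma_a = 0.67 / 0.0187 = 35.82888 cm^2
B_m^2 = (k_inf - 1) / L^2 = (1.494 - 1) / 35.82888 = 0.01378776 /cm^2
For a bare sphere: B_g = pi/R, so R_c = pi / sqrt(B_m^2)
R_c = pi / sqrt(0.01378776) = 26.755 cm

26.755


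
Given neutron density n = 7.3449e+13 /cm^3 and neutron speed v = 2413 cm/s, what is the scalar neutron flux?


phi = n * v
phi = 7.3449e+13 * 2413
phi = 1.7723e+17 /cm^2/s

1.7723e+17


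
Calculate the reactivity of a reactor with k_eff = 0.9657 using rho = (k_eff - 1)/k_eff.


rho = (k_eff - 1) / k_eff
rho = (0.9657 - 1) / 0.9657
rho = -0.035518

-0.035518


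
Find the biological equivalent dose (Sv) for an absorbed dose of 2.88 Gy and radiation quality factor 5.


H = D * Q
H = 2.88 * 5
H = 14.400 Sv

14.400


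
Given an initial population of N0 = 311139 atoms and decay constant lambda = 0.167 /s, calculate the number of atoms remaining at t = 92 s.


N = N0 * exp(-lambda * t)
N = 311139 * exp(-0.167 * 92)
N = 0.066138

0.066138


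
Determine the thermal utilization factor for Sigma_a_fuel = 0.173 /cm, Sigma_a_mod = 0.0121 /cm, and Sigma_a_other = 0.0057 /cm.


f = Sigma_a_fuel / (Sigma_a_fuel + Sigma_a_mod + Sigma_a_other)
f = 0.173 / (0.173 + 0.0121 + 0.0057)
f = 0.90671

0.90671


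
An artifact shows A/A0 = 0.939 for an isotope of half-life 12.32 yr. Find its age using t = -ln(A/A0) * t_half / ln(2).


lambda = ln(2) / t_half = ln(2) / 12.32 = 0.05626195 /yr
t = -ln(A/A0) / lambda
t = -ln(0.939) / 0.05626195
t = 1.1187 yr

1.1187


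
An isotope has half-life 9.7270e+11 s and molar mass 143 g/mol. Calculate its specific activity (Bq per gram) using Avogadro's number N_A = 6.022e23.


lambda = ln(2) / t_half = ln(2) / 9.7270e+11 = 7.126012e-13 /s
SA = lambda * N_A / M
SA = 7.126012e-13 * 6.022e23 / 143
SA = 3.0009e+09 Bq/g

3.0009e+09


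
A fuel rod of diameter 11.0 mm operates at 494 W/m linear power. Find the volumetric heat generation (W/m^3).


r = D / 2 / 1000 = 11.0 / 2 / 1000 = 0.0055 m
q''' = q' / (pi * r^2)
q''' = 494 / (pi * 0.0055^2)
q''' = 5.1982e+06 W/m^3

5.1982e+06


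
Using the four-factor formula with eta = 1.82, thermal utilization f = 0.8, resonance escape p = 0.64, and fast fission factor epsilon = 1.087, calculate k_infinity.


k_inf = eta * f * p * epsilon
k_inf = 1.82 * 0.8 * 0.64 * 1.087
k_inf = 1.0129

1.0129


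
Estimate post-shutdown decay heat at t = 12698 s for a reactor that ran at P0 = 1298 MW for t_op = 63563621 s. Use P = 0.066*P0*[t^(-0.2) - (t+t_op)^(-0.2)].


P/P0 = 0.066 * [t^(-0.2) - (t + t_op)^(-0.2)]
P/P0 = 0.066 * [12698^(-0.2) - (12698 + 63563621)^(-0.2)]
P/P0 = 0.066 * [0.1510960 - 0.02750052] = 0.008157302
P = 1298 * 0.008157302 = 10.588 MW

10.588


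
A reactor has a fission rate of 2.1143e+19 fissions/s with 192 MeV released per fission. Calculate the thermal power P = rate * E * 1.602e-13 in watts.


P = fission_rate * E_MeV * 1.602e-13
P = 2.1143e+19 * 192 * 1.602e-13
P = 6.5032e+08 W

6.5032e+08


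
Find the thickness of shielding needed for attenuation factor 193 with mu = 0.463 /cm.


x = ln(factor) / mu
x = ln(193) / 0.463
x = 11.367 cm

11.367


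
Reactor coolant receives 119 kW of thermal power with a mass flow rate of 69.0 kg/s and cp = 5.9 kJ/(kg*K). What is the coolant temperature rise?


dT = Q / (m_dot * cp)
dT = 119 / (69.0 * 5.9)
dT = 0.29231 C

0.29231


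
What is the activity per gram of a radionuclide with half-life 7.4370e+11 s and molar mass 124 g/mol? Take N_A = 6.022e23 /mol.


lambda = ln(2) / t_half = ln(2) / 7.4370e+11 = 9.320253e-13 /s
SA = lambda * N_A / M
SA = 9.320253e-13 * 6.022e23 / 124
SA = 4.5263e+09 Bq/g

4.5263e+09


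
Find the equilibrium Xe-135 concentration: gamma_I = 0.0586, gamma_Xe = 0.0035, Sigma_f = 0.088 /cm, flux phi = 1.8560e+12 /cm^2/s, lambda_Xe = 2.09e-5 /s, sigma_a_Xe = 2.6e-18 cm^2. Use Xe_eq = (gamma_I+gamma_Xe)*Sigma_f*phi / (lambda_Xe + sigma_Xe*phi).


Xe_eq = (gamma_I + gamma_Xe) * Sigma_f * phi / (lambda_Xe + sigma_Xe * phi)
Numerator = (0.0586 + 0.0035) * 0.088 * 1.8560e+12 = 1.014267e+10
Denominator = 2.09e-5 + 2.6e-18 * 1.8560e+12 = 2.572560e-05
Xe_eq = 1.014267e+10 / 2.572560e-05 = 3.9426e+14 /cm^3

3.9426e+14


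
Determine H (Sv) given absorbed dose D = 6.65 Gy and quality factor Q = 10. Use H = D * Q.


H = D * Q
H = 6.65 * 10
H = 66.500 Sv

66.500


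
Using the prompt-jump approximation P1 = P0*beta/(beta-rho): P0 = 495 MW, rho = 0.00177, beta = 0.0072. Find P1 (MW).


P1/P0 = beta / (beta - rho)
P1/P0 = 0.0072 / (0.0072 - 0.00177) = 1.325967
P1 = 495 * 1.325967 = 656.35 MW

656.35


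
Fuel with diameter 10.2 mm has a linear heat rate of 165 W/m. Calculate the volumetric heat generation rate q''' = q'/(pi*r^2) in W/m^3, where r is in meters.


r = D / 2 / 1000 = 10.2 / 2 / 1000 = 0.0051 m
q''' = q' / (pi * r^2)
q''' = 165 / (pi * 0.0051^2)
q''' = 2.0193e+06 W/m^3

2.0193e+06


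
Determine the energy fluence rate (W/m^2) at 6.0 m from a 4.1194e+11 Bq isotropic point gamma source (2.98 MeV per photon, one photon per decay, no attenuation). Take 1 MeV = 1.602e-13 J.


psi = A * E * 1.602e-13 / (4*pi*r^2)
psi = 4.1194e+11 * 2.98 * 1.602e-13 / (4*pi*6.0^2)
psi = 4.3471e-04 W/m^2

4.3471e-04


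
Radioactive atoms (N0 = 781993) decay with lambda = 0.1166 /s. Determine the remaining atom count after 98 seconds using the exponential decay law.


N = N0 * exp(-lambda * t)
N = 781993 * exp(-0.1166 * 98)
N = 8.5233

8.5233


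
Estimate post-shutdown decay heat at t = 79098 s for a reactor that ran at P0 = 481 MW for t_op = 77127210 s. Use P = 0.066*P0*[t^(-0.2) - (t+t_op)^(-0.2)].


P/P0 = 0.066 * [t^(-0.2) - (t + t_op)^(-0.2)]
P/P0 = 0.066 * [79098^(-0.2) - (79098 + 77127210)^(-0.2)]
P/P0 = 0.066 * [0.1048014 - 0.02645267] = 0.005171016
P = 481 * 0.005171016 = 2.4873 MW

2.4873


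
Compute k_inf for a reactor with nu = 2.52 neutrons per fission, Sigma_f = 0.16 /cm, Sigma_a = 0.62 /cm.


k_inf = nu * Sigma_f / Sigma_a
k_inf = 2.52 * 0.16 / 0.62
k_inf = 0.65032

0.65032


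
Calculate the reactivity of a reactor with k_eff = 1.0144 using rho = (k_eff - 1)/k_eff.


rho = (k_eff - 1) / k_eff
rho = (1.0144 - 1) / 1.0144
rho = 0.014196

0.014196


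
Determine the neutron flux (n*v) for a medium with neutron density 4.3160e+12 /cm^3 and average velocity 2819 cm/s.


phi = n * v
phi = 4.3160e+12 * 2819
phi = 1.2167e+16 /cm^2/s

1.2167e+16


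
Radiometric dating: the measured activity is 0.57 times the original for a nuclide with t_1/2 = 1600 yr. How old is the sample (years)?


lambda = ln(2) / t_half = ln(2) / 1600 = 4.332170e-04 /yr
t = -ln(A/A0) / lambda
t = -ln(0.57) / 4.332170e-04
t = 1297.5 yr

1297.5


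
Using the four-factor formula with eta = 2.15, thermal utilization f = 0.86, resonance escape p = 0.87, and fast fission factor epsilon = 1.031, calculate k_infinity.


k_inf = eta * f * p * epsilon
k_inf = 2.15 * 0.86 * 0.87 * 1.031
k_inf = 1.6585

1.6585


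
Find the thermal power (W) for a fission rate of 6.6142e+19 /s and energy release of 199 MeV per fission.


P = fission_rate * E_MeV * 1.602e-13
P = 6.6142e+19 * 199 * 1.602e-13
P = 2.1086e+09 W

2.1086e+09


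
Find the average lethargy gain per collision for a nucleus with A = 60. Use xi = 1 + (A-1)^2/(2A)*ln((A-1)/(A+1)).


xi = 1 + (A-1)^2/(2A) * ln((A-1)/(A+1))
xi = 1 + (60-1)^2/(2*60) * ln((60-1)/(60 +1))
xi = 0.032966

0.032966


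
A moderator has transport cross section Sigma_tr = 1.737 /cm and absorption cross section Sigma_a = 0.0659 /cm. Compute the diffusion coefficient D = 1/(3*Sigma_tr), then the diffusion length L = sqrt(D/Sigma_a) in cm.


D = 1 / (3 * Sigma_tr) = 1 / (3 * 1.737) = 0.1919017 cm
L = sqrt(D / Sigma_a)
L = sqrt(0.1919017 / 0.0659)
L = 1.7065 cm

1.7065


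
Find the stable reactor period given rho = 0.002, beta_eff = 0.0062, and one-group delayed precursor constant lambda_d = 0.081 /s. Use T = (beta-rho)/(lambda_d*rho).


T = (beta - rho) / (lambda_d * rho)
T = (0.0062 - 0.002) / (0.081 * 0.002)
T = 25.926 s

25.926


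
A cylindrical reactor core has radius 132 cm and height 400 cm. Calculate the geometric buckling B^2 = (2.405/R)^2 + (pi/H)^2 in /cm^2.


B^2 = (2.405/R)^2 + (pi/H)^2
B^2 = (2.405/132)^2 + (pi/400)^2
B^2 = 3.9364e-04 /cm^2

3.9364e-04


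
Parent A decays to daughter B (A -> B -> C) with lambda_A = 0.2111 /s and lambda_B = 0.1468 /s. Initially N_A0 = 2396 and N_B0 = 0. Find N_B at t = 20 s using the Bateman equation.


N_B(t) = lambda_A * N_A0 / (lambda_B - lambda_A) * [exp(-lambda_A*t) - exp(-lambda_B*t)]
exp(-0.2111*20) = 0.01466928; exp(-0.1468*20) = 0.05307762
N_B = 0.2111 * 2396 / (0.1468 - 0.2111) * (0.01466928 - 0.05307762)
N_B = 302.13

302.13


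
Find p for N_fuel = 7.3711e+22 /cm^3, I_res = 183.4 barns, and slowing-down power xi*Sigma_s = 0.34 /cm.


p = exp(-N * I * 1e-24 / (xi*Sigma_s))
p = exp(-7.3711e+22 * 183.4 * 1e-24 / 0.34)
p = 5.3976e-18

5.3976e-18


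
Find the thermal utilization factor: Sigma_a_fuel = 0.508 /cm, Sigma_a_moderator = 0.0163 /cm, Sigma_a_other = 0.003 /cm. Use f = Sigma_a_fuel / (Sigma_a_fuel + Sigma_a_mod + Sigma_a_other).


f = Sigma_a_fuel / (Sigma_a_fuel + Sigma_a_mod + Sigma_a_other)
f = 0.508 / (0.508 + 0.0163 + 0.003)
f = 0.96340

0.96340


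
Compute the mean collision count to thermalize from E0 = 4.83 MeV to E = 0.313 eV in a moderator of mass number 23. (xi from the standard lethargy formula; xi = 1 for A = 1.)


xi = 1 + (A-1)^2/(2A)*ln((A-1)/(A+1)) = 0.08448899 (for A = 23)
n = ln(E0/E) / xi
n = ln(4.83e6 / 0.313) / 0.08448899
n = ln(1.543131e+07) / 0.08448899 = 195.91

195.91


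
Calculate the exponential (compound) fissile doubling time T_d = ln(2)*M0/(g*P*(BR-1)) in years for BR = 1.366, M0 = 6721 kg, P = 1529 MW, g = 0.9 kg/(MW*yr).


Breeding gain G = BR - 1 = 1.366 - 1 = 0.366
Fissile production rate = g * P * G = 0.9 * 1529 * 0.366 = 503.6526 kg/yr
T_d = ln(2) * M0 / (g * P * G)
T_d = ln(2) * 6721 / 503.6526 = 9.2497 yr

9.2497


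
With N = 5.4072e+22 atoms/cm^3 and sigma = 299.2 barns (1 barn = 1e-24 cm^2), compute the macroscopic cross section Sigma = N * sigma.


Sigma = N * sigma_barns * 1e-24
Sigma = 5.4072e+22 * 299.2 * 1e-24
Sigma = 16.178 /cm

16.178


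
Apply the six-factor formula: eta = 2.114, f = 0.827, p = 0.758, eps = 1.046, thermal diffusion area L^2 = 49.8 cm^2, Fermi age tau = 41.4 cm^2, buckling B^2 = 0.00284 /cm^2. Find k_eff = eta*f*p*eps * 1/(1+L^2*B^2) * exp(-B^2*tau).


k_inf = eta*f*p*eps = 2.114*0.827*0.758*1.046 = 1.386154
P_TNL = 1/(1 + L^2*B^2) = 1/(1 + 49.8*0.00284) = 0.8760925
P_FNL = exp(-B^2*tau) = exp(-0.00284*41.4) = 0.8890729
k_eff = k_inf * P_TNL * P_FNL = 1.386154 * 0.8760925 * 0.8890729
k_eff = 1.0797

1.0797


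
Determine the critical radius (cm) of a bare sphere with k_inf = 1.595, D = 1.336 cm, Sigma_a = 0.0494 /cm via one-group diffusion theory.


L^2 = D / Sigma_a = 1.336 / 0.0494 = 27.04453 cm^2
B_m^2 = (k_inf - 1) / L^2 = (1.595 - 1) / 27.04453 = 0.02200075 /cm^2
For a bare sphere: B_g = pi/R, so R_c = pi / sqrt(B_m^2)
R_c = pi / sqrt(0.02200075) = 21.180 cm

21.180


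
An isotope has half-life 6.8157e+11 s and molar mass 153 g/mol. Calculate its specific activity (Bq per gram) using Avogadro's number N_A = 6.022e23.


lambda = ln(2) / t_half = ln(2) / 6.8157e+11 = 1.016986e-12 /s
SA = lambda * N_A / M
SA = 1.016986e-12 * 6.022e23 / 153
SA = 4.0028e+09 Bq/g

4.0028e+09


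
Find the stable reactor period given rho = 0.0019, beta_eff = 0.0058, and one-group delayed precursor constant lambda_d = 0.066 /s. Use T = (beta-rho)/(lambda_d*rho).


T = (beta - rho) / (lambda_d * rho)
T = (0.0058 - 0.0019) / (0.066 * 0.0019)
T = 31.100 s

31.100


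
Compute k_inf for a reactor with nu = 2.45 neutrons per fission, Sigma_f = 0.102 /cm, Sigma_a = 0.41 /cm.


k_inf = nu * Sigma_f / Sigma_a
k_inf = 2.45 * 0.102 / 0.41
k_inf = 0.60951

0.60951


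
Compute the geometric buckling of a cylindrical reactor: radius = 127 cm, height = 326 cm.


B^2 = (2.405/R)^2 + (pi/H)^2
B^2 = (2.405/127)^2 + (pi/326)^2
B^2 = 4.5148e-04 /cm^2

4.5148e-04


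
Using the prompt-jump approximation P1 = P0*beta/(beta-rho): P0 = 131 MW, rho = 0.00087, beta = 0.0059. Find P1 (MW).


P1/P0 = beta / (beta - rho)
P1/P0 = 0.0059 / (0.0059 - 0.00087) = 1.172962
P1 = 131 * 1.172962 = 153.66 MW

153.66


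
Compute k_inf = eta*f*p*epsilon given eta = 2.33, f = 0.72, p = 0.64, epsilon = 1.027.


k_inf = eta * f * p * epsilon
k_inf = 2.33 * 0.72 * 0.64 * 1.027
k_inf = 1.1027

1.1027


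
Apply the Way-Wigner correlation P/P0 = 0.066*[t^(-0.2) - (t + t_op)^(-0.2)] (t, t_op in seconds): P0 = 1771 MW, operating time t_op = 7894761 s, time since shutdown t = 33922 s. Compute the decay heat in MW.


P/P0 = 0.066 * [t^(-0.2) - (t + t_op)^(-0.2)]
P/P0 = 0.066 * [33922^(-0.2) - (33922 + 7894761)^(-0.2)]
P/P0 = 0.066 * [0.1241377 - 0.04170228] = 0.005440738
P = 1771 * 0.005440738 = 9.6355 MW

9.6355


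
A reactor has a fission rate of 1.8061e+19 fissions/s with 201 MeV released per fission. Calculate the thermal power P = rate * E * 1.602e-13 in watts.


P = fission_rate * E_MeV * 1.602e-13
P = 1.8061e+19 * 201 * 1.602e-13
P = 5.8157e+08 W

5.8157e+08


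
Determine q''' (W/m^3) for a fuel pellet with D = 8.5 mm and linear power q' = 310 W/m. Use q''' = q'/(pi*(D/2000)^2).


r = D / 2 / 1000 = 8.5 / 2 / 1000 = 0.00425 m
q''' = q' / (pi * r^2)
q''' = 310 / (pi * 0.00425^2)
q''' = 5.4630e+06 W/m^3

5.4630e+06


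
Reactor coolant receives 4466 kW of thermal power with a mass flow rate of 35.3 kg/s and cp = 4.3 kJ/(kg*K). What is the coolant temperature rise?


dT = Q / (m_dot * cp)
dT = 4466 / (35.3 * 4.3)
dT = 29.422 C

29.422


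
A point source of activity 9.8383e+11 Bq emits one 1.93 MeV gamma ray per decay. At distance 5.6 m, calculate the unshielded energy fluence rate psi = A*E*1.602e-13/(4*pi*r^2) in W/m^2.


psi = A * E * 1.602e-13 / (4*pi*r^2)
psi = 9.8383e+11 * 1.93 * 1.602e-13 / (4*pi*5.6^2)
psi = 7.7189e-04 W/m^2

7.7189e-04


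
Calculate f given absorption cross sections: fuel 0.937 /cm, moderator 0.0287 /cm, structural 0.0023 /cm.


f = Sigma_a_fuel / (Sigma_a_fuel + Sigma_a_mod + Sigma_a_other)
f = 0.937 / (0.937 + 0.0287 + 0.0023)
f = 0.96798

0.96798


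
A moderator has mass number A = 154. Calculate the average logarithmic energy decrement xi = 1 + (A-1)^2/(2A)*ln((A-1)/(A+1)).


xi = 1 + (A-1)^2/(2A) * ln((A-1)/(A+1))
xi = 1 + (154-1)^2/(2*154) * ln((154-1)/(154 +1))
xi = 0.012931

0.012931


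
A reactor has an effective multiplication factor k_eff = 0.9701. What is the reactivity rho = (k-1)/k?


rho = (k_eff - 1) / k_eff
rho = (0.9701 - 1) / 0.9701
rho = -0.030822

-0.030822


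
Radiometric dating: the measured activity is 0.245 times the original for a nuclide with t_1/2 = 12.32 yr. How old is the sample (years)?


lambda = ln(2) / t_half = ln(2) / 12.32 = 0.05626195 /yr
t = -ln(A/A0) / lambda
t = -ln(0.245) / 0.05626195
t = 24.999 yr

24.999


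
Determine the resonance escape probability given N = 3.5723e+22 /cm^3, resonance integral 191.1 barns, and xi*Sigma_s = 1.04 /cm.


p = exp(-N * I * 1e-24 / (xi*Sigma_s))
p = exp(-3.5723e+22 * 191.1 * 1e-24 / 1.04)
p = 0.0014101

0.0014101


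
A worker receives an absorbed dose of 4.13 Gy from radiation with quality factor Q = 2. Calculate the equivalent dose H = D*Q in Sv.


H = D * Q
H = 4.13 * 2
H = 8.2600 Sv

8.2600


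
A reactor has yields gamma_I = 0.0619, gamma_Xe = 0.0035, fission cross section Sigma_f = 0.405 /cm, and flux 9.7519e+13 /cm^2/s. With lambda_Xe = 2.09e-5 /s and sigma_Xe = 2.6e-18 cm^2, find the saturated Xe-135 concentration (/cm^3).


Xe_eq = (gamma_I + gamma_Xe) * Sigma_f * phi / (lambda_Xe + sigma_Xe * phi)
Numerator = (0.0619 + 0.0035) * 0.405 * 9.7519e+13 = 2.582986e+12
Denominator = 2.09e-5 + 2.6e-18 * 9.7519e+13 = 2.744494e-04
Xe_eq = 2.582986e+12 / 2.744494e-04 = 9.4115e+15 /cm^3

9.4115e+15


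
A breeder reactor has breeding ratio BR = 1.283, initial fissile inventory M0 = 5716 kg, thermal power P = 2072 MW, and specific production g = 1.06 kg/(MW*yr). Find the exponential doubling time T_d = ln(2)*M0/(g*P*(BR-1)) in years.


Breeding gain G = BR - 1 = 1.283 - 1 = 0.283
Fissile production rate = g * P * G = 1.06 * 2072 * 0.283 = 621.55856 kg/yr
T_d = ln(2) * M0 / (g * P * G)
T_d = ln(2) * 5716 / 621.55856 = 6.3743 yr

6.3743


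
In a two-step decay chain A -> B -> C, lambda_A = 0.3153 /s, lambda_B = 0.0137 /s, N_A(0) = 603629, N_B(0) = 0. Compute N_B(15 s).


N_B(t) = lambda_A * N_A0 / (lambda_B - lambda_A) * [exp(-lambda_A*t) - exp(-lambda_B*t)]
exp(-0.3153*15) = 0.008830885; exp(-0.0137*15) = 0.8142401
N_B = 0.3153 * 603629 / (0.0137 - 0.3153) * (0.008830885 - 0.8142401)
N_B = 508252

508252


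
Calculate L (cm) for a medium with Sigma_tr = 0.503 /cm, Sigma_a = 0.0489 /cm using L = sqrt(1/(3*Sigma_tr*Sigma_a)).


D = 1 / (3 * Sigma_tr) = 1 / (3 * 0.503) = 0.6626905 cm
L = sqrt(D / Sigma_a)
L = sqrt(0.6626905 / 0.0489)
L = 3.6813 cm

3.6813


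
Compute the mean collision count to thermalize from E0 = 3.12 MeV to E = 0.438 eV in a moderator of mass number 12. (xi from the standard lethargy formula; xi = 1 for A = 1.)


xi = 1 + (A-1)^2/(2A)*ln((A-1)/(A+1)) = 0.1577690 (for A = 12)
n = ln(E0/E) / xi
n = ln(3.12e6 / 0.438) / 0.1577690
n = ln(7.123288e+06) / 0.1577690 = 100.01

100.01


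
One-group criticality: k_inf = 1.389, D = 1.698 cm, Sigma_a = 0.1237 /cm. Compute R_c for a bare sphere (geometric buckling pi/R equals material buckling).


L^2 = D / Sigma_a = 1.698 / 0.1237 = 13.72676 cm^2
B_m^2 = (k_inf - 1) / L^2 = (1.389 - 1) / 13.72676 = 0.02833881 /cm^2
For a bare sphere: B_g = pi/R, so R_c = pi / sqrt(B_m^2)
R_c = pi / sqrt(0.02833881) = 18.662 cm

18.662


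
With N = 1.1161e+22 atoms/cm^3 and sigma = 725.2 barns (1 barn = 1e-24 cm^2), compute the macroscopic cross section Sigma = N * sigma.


Sigma = N * sigma_barns * 1e-24
Sigma = 1.1161e+22 * 725.2 * 1e-24
Sigma = 8.0940 /cm

8.0940


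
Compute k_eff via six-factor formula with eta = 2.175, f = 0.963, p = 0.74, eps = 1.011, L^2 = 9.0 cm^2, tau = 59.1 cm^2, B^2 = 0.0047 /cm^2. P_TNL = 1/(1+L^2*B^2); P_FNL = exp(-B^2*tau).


k_inf = eta*f*p*eps = 2.175*0.963*0.74*1.011 = 1.566998
P_TNL = 1/(1 + L^2*B^2) = 1/(1 + 9.0*0.0047) = 0.9594167
P_FNL = exp(-B^2*tau) = exp(-0.0047*59.1) = 0.7574710
k_eff = k_inf * P_TNL * P_FNL = 1.566998 * 0.9594167 * 0.7574710
k_eff = 1.1388

1.1388


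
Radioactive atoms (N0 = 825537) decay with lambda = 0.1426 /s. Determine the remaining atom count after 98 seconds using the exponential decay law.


N = N0 * exp(-lambda * t)
N = 825537 * exp(-0.1426 * 98)
N = 0.70398

0.70398


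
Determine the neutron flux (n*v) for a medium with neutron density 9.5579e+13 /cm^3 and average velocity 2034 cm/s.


phi = n * v
phi = 9.5579e+13 * 2034
phi = 1.9441e+17 /cm^2/s

1.9441e+17


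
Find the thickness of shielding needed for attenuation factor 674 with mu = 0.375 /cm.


x = ln(factor) / mu
x = ln(674) / 0.375
x = 17.369 cm

17.369


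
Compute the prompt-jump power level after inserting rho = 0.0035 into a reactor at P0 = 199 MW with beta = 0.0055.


P1/P0 = beta / (beta - rho)
P1/P0 = 0.0055 / (0.0055 - 0.0035) = 2.750000
P1 = 199 * 2.750000 = 547.25 MW

547.25


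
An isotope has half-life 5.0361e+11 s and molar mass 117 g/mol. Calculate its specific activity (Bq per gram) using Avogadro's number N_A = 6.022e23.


lambda = ln(2) / t_half = ln(2) / 5.0361e+11 = 1.376357e-12 /s
SA = lambda * N_A / M
SA = 1.376357e-12 * 6.022e23 / 117
SA = 7.0841e+09 Bq/g

7.0841e+09


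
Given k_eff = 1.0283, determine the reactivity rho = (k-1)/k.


rho = (k_eff - 1) / k_eff
rho = (1.0283 - 1) / 1.0283
rho = 0.027521

0.027521


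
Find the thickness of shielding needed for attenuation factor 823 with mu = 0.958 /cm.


x = ln(factor) / mu
x = ln(823) / 0.958
x = 7.0073 cm

7.0073


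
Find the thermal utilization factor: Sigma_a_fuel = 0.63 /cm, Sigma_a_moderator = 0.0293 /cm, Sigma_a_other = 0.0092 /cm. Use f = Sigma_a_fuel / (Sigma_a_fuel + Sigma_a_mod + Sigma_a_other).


f = Sigma_a_fuel / (Sigma_a_fuel + Sigma_a_mod + Sigma_a_other)
f = 0.63 / (0.63 + 0.0293 + 0.0092)
f = 0.94241

0.94241


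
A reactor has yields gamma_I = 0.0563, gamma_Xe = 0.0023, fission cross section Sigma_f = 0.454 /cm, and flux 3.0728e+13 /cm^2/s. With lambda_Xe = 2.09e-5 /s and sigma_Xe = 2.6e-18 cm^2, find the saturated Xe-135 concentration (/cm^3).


Xe_eq = (gamma_I + gamma_Xe) * Sigma_f * phi / (lambda_Xe + sigma_Xe * phi)
Numerator = (0.0563 + 0.0023) * 0.454 * 3.0728e+13 = 8.175000e+11
Denominator = 2.09e-5 + 2.6e-18 * 3.0728e+13 = 1.007928e-04
Xe_eq = 8.175000e+11 / 1.007928e-04 = 8.1107e+15 /cm^3

8.1107e+15


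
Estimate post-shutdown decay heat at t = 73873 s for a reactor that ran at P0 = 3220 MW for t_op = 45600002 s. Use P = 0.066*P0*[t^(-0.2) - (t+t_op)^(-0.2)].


P/P0 = 0.066 * [t^(-0.2) - (t + t_op)^(-0.2)]
P/P0 = 0.066 * [73873^(-0.2) - (73873 + 45600002)^(-0.2)]
P/P0 = 0.066 * [0.1062436 - 0.02938099] = 0.005072932
P = 3220 * 0.005072932 = 16.335 MW

16.335


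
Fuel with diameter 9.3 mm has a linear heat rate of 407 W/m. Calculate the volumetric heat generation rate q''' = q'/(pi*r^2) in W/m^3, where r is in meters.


r = D / 2 / 1000 = 9.3 / 2 / 1000 = 0.00465 m
q''' = q' / (pi * r^2)
q''' = 407 / (pi * 0.00465^2)
q''' = 5.9915e+06 W/m^3

5.9915e+06


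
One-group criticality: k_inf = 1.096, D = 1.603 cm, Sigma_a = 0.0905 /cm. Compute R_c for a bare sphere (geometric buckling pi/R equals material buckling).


L^2 = D / Sigma_a = 1.603 / 0.0905 = 17.71271 cm^2
B_m^2 = (k_inf - 1) / L^2 = (1.096 - 1) / 17.71271 = 0.005419837 /cm^2
For a bare sphere: B_g = pi/R, so R_c = pi / sqrt(B_m^2)
R_c = pi / sqrt(0.005419837) = 42.673 cm

42.673


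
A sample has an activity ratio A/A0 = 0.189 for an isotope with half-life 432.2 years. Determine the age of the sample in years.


lambda = ln(2) / t_half = ln(2) / 432.2 = 0.001603765 /yr
t = -ln(A/A0) / lambda
t = -ln(0.189) / 0.001603765
t = 1038.8 yr

1038.8


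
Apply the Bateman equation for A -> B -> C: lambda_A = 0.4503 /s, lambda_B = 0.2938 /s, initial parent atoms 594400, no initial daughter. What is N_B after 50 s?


N_B(t) = lambda_A * N_A0 / (lambda_B - lambda_A) * [exp(-lambda_A*t) - exp(-lambda_B*t)]
exp(-0.4503*50) = 1.666709e-10; exp(-0.2938*50) = 4.170749e-07
N_B = 0.4503 * 594400 / (0.2938 - 0.4503) * (1.666709e-10 - 4.170749e-07)
N_B = 0.71303

0.71303


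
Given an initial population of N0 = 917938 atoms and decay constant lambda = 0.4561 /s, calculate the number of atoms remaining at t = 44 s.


N = N0 * exp(-lambda * t)
N = 917938 * exp(-0.4561 * 44)
N = 0.0017669

0.0017669


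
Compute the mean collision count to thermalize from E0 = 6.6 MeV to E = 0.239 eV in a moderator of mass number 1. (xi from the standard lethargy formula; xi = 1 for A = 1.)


xi = 1 + (A-1)^2/(2A)*ln((A-1)/(A+1)) = 1 (for A = 1)
n = ln(E0/E) / xi
n = ln(6.6e6 / 0.239) / 1
n = ln(2.761506e+07) / 1 = 17.134

17.134


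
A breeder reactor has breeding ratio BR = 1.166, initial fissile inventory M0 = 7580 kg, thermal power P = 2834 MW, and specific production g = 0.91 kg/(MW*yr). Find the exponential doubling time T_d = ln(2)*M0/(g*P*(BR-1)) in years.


Breeding gain G = BR - 1 = 1.166 - 1 = 0.166
Fissile production rate = g * P * G = 0.91 * 2834 * 0.166 = 428.10404 kg/yr
T_d = ln(2) * M0 / (g * P * G)
T_d = ln(2) * 7580 / 428.10404 = 12.273 yr

12.273


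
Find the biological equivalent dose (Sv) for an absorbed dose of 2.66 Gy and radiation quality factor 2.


H = D * Q
H = 2.66 * 2
H = 5.3200 Sv

5.3200


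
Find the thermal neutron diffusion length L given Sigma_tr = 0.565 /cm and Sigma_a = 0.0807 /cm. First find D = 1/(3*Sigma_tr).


D = 1 / (3 * Sigma_tr) = 1 / (3 * 0.565) = 0.5899705 cm
L = sqrt(D / Sigma_a)
L = sqrt(0.5899705 / 0.0807)
L = 2.7038 cm

2.7038


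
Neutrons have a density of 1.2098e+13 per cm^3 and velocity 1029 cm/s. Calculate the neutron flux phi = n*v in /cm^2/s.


phi = n * v
phi = 1.2098e+13 * 1029
phi = 1.2449e+16 /cm^2/s

1.2449e+16


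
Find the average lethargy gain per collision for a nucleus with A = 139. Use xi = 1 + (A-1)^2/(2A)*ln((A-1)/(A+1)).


xi = 1 + (A-1)^2/(2A) * ln((A-1)/(A+1))
xi = 1 + (139-1)^2/(2*139) * ln((139-1)/(139 +1))
xi = 0.014320

0.014320


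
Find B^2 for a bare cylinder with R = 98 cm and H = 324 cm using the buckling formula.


B^2 = (2.405/R)^2 + (pi/H)^2
B^2 = (2.405/98)^2 + (pi/324)^2
B^2 = 6.9627e-04 /cm^2

6.9627e-04


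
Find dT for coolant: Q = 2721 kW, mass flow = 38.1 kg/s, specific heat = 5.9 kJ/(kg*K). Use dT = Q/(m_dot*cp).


dT = Q / (m_dot * cp)
dT = 2721 / (38.1 * 5.9)
dT = 12.105 C

12.105


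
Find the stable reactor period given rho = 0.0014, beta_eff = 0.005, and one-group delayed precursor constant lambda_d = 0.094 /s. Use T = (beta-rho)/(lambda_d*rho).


T = (beta - rho) / (lambda_d * rho)
T = (0.005 - 0.0014) / (0.094 * 0.0014)
T = 27.356 s

27.356


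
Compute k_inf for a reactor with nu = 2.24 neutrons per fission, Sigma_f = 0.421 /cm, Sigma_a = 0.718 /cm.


k_inf = nu * Sigma_f / Sigma_a
k_inf = 2.24 * 0.421 / 0.718
k_inf = 1.3134

1.3134


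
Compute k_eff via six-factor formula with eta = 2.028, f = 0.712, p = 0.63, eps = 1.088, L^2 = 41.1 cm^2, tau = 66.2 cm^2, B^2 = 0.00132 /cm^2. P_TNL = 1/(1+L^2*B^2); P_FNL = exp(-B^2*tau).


k_inf = eta*f*p*eps = 2.028*0.712*0.63*1.088 = 0.9897315
P_TNL = 1/(1 + L^2*B^2) = 1/(1 + 41.1*0.00132) = 0.9485398
P_FNL = exp(-B^2*tau) = exp(-0.00132*66.2) = 0.9163252
k_eff = k_inf * P_TNL * P_FNL = 0.9897315 * 0.9485398 * 0.9163252
k_eff = 0.86025

0.86025


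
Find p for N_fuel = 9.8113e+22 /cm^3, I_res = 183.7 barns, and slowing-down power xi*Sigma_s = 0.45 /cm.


p = exp(-N * I * 1e-24 / (xi*Sigma_s))
p = exp(-9.8113e+22 * 183.7 * 1e-24 / 0.45)
p = 4.0335e-18

4.0335e-18


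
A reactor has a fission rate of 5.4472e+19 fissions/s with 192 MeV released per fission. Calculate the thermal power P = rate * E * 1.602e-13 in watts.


P = fission_rate * E_MeV * 1.602e-13
P = 5.4472e+19 * 192 * 1.602e-13
P = 1.6755e+09 W

1.6755e+09


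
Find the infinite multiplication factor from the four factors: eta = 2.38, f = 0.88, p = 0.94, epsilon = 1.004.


k_inf = eta * f * p * epsilon
k_inf = 2.38 * 0.88 * 0.94 * 1.004
k_inf = 1.9766

1.9766


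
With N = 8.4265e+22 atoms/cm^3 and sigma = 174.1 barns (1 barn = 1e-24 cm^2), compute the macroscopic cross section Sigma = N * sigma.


Sigma = N * sigma_barns * 1e-24
Sigma = 8.4265e+22 * 174.1 * 1e-24
Sigma = 14.671 /cm

14.671
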